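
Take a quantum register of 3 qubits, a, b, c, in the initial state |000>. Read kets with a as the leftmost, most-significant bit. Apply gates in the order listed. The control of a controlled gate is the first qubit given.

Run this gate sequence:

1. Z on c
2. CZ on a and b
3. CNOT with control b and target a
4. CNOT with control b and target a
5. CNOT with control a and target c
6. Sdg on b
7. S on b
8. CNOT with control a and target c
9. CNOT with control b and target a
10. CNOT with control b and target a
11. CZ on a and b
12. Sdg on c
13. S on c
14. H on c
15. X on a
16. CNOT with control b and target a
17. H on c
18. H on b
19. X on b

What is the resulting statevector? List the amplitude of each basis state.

The resulting statevector has amplitude sqrt(2)/2 on |100>, sqrt(2)/2 on |110>, and 0 on every other basis state. Key observation: gates 3-10 undo each other exactly, leaving only the rest of the circuit to track.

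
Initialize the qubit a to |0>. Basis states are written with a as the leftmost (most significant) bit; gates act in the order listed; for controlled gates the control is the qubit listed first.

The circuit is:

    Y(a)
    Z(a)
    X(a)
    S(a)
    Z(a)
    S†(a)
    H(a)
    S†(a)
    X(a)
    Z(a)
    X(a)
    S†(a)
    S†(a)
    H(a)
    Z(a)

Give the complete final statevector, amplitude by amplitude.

After the circuit, the state carries amplitude 1/2 + I/2 on |0>, 1/2 - I/2 on |1>.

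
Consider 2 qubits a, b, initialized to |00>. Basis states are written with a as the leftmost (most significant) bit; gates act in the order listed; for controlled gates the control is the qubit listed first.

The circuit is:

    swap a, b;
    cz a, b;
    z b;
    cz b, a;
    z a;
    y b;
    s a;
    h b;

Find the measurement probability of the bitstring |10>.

A full measurement returns |10> with probability 0.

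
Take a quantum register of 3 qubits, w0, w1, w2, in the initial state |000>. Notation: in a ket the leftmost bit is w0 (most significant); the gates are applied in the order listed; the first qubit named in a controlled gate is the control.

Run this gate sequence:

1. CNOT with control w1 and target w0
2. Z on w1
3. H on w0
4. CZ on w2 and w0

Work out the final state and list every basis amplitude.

After the circuit, the state carries amplitude sqrt(2)/2 on |000>, sqrt(2)/2 on |100>, and 0 on every other basis state.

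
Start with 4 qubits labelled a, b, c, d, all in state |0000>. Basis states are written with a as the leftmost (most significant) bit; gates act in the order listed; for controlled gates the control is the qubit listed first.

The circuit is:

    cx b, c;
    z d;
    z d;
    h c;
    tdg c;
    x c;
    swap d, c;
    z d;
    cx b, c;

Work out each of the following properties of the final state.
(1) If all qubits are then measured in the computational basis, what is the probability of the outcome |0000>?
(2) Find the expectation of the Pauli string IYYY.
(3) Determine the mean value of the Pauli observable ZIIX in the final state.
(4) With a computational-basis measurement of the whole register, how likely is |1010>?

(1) Outcome |0000> occurs with probability 1/2.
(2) The observable IYYY averages to 0.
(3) The observable ZIIX averages to -sqrt(2)/2.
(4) Outcome |1010> occurs with probability 0.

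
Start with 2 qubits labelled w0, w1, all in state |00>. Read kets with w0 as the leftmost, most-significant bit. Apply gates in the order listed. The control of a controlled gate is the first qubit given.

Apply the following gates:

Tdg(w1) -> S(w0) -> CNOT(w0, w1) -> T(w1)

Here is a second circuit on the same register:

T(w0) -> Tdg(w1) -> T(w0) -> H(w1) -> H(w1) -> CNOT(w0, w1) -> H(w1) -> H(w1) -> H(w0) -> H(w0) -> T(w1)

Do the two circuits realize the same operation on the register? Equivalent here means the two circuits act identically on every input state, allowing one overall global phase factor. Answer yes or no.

Yes — the two circuits implement the same unitary up to a global phase.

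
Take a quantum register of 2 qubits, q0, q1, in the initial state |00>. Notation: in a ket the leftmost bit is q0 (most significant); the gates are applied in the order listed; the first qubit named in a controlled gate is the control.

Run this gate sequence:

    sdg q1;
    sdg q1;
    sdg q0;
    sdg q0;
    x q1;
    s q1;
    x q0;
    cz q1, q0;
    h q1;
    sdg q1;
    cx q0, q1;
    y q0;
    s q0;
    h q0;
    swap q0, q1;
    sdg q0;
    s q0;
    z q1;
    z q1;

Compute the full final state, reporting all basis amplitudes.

The final amplitudes are -I/2 on |00>, -I/2 on |01>, -1/2 on |10>, -1/2 on |11>.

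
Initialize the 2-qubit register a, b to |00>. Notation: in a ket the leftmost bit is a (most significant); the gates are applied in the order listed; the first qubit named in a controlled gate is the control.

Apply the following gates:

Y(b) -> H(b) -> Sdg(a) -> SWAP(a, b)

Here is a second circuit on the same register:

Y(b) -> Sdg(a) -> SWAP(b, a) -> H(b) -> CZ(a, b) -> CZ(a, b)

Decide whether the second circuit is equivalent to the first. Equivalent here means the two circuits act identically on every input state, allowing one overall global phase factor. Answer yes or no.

No, they are not equivalent — no single phase factor reconciles the two unitaries.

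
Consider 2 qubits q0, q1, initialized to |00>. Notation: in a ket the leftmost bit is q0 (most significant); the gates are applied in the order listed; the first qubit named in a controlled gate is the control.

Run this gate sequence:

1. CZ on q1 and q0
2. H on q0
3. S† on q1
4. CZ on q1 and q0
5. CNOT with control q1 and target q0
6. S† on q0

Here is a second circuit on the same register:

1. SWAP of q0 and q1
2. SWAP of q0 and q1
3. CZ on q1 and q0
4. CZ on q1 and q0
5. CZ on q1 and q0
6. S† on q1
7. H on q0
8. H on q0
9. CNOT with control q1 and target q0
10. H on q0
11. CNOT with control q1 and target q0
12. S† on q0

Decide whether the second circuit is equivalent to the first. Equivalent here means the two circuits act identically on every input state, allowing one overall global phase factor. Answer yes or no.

Yes — the two circuits implement the same unitary up to a global phase.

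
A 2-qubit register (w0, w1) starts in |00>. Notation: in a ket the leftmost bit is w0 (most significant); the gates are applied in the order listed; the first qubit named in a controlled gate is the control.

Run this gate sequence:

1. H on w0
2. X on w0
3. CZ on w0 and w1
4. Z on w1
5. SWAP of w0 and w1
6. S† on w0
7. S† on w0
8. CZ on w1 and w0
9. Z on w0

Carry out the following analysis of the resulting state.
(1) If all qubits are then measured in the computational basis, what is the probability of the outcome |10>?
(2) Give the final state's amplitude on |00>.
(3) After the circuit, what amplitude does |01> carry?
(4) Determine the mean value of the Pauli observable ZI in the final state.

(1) The probability of measuring |10> is 0.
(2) The final state's coefficient on |00> equals sqrt(2)/2.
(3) The amplitude on |01> is sqrt(2)/2.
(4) The expectation value of ZI is 1.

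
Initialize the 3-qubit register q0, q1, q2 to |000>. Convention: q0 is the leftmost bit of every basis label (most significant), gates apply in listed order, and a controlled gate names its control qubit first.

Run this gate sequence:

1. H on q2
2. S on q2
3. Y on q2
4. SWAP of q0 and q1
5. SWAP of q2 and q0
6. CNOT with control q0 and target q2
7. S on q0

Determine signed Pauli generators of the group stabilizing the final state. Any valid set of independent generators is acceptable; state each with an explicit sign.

One valid set of independent stabilizer generators is -XIX, +ZIZ, +IZI (any independent generating set of the same group is equally correct).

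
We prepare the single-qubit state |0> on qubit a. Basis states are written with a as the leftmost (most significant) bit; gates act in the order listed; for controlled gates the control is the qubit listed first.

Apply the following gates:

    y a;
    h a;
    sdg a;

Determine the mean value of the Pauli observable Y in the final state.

The expectation value of Y is 1.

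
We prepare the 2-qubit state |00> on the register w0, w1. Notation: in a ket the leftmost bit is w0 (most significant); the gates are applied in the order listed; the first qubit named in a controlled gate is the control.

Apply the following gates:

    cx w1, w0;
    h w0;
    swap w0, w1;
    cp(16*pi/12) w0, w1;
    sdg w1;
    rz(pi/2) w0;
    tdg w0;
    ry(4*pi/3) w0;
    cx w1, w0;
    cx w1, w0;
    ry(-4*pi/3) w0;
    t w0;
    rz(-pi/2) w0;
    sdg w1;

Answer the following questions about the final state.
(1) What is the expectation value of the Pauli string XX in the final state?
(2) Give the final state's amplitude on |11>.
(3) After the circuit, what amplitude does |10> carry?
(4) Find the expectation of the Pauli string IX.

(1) The observable XX averages to 0. Key observation: the block from step 6 through step 13 cancels to the identity and can be dropped.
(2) The amplitude on |11> is 0.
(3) |10> carries amplitude 0 in the final state.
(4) In the final state, IX has expectation -1.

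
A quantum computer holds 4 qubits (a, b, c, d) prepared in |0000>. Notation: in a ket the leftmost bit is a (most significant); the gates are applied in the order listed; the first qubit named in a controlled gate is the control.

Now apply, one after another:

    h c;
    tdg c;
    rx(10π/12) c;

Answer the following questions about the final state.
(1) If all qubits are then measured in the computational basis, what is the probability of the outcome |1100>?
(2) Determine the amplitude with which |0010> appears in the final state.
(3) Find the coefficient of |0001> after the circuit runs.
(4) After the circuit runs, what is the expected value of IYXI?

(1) The probability of measuring |1100> is 0.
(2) The final state's coefficient on |0010> equals -sqrt(3)*I/4 - sqrt(3)*exp(3*I*pi/4)/4 - I/4 + exp(3*I*pi/4)/4.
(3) |0001> carries amplitude 0 in the final state.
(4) The expectation value of IYXI is 0.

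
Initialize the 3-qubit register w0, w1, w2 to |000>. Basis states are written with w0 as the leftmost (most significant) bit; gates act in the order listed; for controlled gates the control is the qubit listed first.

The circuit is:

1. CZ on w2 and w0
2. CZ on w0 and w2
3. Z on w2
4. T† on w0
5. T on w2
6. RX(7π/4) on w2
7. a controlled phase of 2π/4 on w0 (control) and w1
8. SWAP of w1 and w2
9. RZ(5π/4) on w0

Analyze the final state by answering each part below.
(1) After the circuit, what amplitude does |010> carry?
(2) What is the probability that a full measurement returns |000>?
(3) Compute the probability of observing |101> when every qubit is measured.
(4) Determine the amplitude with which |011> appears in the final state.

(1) |010> carries amplitude sqrt(2 - sqrt(2))*exp(7*I*pi/8)/2 in the final state.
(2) A full measurement returns |000> with probability sqrt(2)/4 + 1/2.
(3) A full measurement returns |101> with probability 0.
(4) The amplitude on |011> is 0.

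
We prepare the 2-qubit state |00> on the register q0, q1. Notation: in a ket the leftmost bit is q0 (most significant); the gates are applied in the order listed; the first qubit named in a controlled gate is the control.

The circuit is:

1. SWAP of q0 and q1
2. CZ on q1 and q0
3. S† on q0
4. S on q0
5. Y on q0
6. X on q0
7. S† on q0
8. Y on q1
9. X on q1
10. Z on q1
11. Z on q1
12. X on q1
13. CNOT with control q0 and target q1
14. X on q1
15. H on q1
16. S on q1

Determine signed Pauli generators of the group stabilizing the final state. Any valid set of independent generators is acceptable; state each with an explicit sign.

The final state is stabilized by the group generated by +IY, +ZI; other independent generating sets are equally valid. Key observation: steps 9-12 multiply out to the identity, so the circuit reduces to the remaining gates.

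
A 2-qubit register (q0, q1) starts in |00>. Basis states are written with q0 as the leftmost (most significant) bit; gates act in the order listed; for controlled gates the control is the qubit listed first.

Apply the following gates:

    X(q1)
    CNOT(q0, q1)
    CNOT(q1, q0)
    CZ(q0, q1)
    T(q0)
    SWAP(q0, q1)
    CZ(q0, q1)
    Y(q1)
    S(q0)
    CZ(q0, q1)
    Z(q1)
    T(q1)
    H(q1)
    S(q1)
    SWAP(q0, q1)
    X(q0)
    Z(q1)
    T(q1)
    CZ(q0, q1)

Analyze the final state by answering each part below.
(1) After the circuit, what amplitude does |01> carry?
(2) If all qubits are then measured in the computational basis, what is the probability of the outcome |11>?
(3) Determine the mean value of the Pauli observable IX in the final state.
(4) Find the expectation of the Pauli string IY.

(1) The amplitude on |01> is sqrt(2)/2.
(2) Outcome |11> occurs with probability 1/2.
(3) The observable IX averages to 0.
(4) The expectation value of IY is 0.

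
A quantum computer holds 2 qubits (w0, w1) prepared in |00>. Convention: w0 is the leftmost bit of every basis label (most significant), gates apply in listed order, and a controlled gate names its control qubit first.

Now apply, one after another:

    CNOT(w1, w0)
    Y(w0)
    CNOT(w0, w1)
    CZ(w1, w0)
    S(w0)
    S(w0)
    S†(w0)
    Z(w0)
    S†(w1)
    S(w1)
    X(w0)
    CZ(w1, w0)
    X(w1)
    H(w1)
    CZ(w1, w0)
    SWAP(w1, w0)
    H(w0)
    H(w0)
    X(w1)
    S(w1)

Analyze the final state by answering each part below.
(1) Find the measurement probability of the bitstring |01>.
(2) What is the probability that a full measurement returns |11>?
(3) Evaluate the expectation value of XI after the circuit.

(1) The probability of measuring |01> is 1/2.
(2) The probability of measuring |11> is 1/2.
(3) The expectation value of XI is 1.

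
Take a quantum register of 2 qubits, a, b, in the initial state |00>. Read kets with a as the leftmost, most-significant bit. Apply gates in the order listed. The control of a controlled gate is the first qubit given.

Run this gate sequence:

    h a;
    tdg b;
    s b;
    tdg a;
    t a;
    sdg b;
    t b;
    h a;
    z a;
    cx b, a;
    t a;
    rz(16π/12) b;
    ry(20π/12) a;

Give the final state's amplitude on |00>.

|00> carries amplitude sqrt(3)*exp(I*pi/3)/2 in the final state. Key observation: gates 1-8 undo each other exactly, leaving only the rest of the circuit to track.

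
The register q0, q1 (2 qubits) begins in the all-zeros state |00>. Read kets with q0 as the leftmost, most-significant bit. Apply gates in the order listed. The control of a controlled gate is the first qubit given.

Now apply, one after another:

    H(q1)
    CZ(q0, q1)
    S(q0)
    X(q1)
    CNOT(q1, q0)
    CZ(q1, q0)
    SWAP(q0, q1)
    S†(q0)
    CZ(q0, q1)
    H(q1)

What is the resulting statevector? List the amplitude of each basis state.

The resulting statevector has amplitude 1/2 on |00>, 1/2 on |01>, -I/2 on |10>, I/2 on |11>.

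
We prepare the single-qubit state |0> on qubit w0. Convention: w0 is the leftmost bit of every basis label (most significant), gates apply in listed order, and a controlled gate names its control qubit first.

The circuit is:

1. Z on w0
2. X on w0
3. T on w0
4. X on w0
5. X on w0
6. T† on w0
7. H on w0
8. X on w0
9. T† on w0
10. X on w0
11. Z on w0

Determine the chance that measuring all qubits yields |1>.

Outcome |1> occurs with probability 1/2.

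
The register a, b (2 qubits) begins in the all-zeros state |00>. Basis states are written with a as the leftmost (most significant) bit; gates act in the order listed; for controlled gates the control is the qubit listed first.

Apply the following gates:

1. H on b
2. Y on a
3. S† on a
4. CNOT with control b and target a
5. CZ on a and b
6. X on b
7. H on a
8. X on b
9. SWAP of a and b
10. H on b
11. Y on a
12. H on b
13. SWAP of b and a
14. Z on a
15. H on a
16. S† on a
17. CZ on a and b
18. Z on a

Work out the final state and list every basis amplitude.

The final amplitudes are 0 on |00>, sqrt(2)*I/2 on |01>, sqrt(2)/2 on |10>, 0 on |11>.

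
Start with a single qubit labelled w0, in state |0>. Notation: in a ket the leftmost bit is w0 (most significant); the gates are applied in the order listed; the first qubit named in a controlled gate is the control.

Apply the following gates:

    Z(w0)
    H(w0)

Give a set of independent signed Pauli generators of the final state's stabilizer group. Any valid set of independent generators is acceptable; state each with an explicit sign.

The stabilizer group can be generated by +X, among other valid generating sets.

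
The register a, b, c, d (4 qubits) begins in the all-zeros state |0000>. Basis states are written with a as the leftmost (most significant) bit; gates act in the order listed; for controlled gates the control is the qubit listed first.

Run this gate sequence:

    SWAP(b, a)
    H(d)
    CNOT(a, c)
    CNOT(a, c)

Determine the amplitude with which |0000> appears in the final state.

The amplitude on |0000> is sqrt(2)/2. Key observation: gates 3-4 undo each other exactly, leaving only the rest of the circuit to track.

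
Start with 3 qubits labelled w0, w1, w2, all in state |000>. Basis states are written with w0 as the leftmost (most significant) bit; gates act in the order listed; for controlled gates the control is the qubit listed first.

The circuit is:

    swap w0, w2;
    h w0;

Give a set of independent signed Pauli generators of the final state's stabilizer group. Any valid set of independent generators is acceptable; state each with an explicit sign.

The final state is stabilized by the group generated by +XII, +IZI, +IIZ; other independent generating sets are equally valid.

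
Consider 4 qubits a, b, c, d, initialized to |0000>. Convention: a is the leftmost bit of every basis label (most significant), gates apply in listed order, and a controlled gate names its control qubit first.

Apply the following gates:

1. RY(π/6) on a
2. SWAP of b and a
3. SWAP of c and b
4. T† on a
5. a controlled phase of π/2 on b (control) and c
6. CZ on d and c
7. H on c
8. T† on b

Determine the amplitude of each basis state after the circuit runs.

The resulting statevector has amplitude sqrt(3)/2 on |0000>, 1/2 on |0010>, and 0 on every other basis state.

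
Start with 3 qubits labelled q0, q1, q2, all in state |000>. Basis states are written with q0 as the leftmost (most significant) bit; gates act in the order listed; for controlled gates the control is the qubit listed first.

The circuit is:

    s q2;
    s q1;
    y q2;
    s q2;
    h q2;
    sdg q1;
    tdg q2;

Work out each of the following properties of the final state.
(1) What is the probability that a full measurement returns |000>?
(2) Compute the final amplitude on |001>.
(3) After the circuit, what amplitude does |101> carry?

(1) Outcome |000> occurs with probability 1/2.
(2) The amplitude on |001> is -sqrt(2)*exp(3*I*pi/4)/2.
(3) |101> carries amplitude 0 in the final state.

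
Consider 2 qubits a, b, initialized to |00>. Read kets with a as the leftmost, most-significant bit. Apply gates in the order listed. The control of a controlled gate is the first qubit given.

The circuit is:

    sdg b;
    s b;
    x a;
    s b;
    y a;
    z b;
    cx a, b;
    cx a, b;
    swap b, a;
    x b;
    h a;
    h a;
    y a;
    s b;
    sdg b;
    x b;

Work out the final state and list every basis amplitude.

After the circuit, the state carries amplitude 1 on |10>, and 0 on every other basis state. Key observation: gates 14-15 undo each other exactly, leaving only the rest of the circuit to track.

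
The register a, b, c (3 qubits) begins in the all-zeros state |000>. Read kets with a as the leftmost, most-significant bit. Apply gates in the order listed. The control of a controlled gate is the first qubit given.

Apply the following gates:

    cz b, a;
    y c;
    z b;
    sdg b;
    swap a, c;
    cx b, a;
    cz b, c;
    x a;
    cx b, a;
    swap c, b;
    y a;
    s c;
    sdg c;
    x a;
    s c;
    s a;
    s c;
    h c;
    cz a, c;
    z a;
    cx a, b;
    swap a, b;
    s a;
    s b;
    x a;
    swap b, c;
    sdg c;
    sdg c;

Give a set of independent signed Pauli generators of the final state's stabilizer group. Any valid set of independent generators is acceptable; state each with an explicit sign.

The stabilizer group can be generated by +IXI, -ZII, +IIZ, among other valid generating sets. Key observation: steps 12-13 multiply out to the identity, so the circuit reduces to the remaining gates.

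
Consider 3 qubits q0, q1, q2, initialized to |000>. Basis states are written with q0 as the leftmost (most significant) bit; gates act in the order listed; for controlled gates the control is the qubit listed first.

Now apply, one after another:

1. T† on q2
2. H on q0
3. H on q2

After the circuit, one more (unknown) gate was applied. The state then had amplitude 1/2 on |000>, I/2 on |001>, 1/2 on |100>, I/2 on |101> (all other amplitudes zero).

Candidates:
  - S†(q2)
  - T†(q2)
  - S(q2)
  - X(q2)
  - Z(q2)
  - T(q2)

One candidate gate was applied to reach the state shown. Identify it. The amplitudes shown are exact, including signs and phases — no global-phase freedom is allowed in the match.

The unique candidate consistent with the amplitudes is S(q2).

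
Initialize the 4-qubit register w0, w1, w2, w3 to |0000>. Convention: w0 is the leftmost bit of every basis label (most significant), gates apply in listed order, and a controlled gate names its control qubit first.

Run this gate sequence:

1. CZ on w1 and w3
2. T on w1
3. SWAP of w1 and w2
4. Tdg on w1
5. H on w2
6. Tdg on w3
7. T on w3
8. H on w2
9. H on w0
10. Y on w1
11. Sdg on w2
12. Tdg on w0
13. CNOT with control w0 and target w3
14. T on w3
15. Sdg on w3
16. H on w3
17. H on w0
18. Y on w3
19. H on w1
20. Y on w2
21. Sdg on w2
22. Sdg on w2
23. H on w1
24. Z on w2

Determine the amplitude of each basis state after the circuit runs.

The final amplitudes are sqrt(2)*(-1 + I)/4 on |0110>, sqrt(2)*(-1 - I)/4 on |0111>, sqrt(2)*(1 + I)/4 on |1110>, sqrt(2)*(1 - I)/4 on |1111>, and 0 on every other basis state. Key observation: gates 5-8 undo each other exactly, leaving only the rest of the circuit to track.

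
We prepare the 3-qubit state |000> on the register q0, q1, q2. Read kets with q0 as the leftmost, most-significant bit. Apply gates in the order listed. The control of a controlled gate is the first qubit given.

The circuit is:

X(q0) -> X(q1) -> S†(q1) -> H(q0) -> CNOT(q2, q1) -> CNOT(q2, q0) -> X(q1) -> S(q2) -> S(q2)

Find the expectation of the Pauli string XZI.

The observable XZI averages to -1.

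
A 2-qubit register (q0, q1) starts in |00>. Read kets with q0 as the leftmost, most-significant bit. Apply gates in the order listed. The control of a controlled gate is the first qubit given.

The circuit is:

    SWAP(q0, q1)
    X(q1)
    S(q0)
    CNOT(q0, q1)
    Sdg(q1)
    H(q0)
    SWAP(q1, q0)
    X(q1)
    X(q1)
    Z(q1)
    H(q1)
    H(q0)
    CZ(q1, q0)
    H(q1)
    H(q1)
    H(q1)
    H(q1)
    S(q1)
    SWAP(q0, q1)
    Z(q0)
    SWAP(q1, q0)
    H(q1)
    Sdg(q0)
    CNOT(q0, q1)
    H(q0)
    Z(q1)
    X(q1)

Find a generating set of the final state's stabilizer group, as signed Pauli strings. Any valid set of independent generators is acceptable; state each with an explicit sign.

One valid set of independent stabilizer generators is -YI, +IX (any independent generating set of the same group is equally correct). Key observation: steps 15-16 multiply out to the identity, so the circuit reduces to the remaining gates.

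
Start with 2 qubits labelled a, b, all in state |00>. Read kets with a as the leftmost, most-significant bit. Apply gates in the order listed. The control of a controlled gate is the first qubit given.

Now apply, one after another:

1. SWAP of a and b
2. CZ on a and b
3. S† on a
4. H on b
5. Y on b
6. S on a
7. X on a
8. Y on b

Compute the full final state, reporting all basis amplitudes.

The final amplitudes are 0 on |00>, 0 on |01>, sqrt(2)/2 on |10>, sqrt(2)/2 on |11>.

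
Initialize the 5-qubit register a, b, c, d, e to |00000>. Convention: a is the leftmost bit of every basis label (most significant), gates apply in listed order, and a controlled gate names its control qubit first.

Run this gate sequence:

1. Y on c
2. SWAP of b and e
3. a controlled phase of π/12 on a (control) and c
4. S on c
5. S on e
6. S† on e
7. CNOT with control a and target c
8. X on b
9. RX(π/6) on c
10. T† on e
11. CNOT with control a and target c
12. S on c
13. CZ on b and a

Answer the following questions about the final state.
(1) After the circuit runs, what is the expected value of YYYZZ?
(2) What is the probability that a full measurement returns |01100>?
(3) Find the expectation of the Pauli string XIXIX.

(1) The expectation value of YYYZZ is 0. Key observation: the block from step 5 through step 6 cancels to the identity and can be dropped.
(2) The probability of measuring |01100> is sqrt(3)/4 + 1/2.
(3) In the final state, XIXIX has expectation 0.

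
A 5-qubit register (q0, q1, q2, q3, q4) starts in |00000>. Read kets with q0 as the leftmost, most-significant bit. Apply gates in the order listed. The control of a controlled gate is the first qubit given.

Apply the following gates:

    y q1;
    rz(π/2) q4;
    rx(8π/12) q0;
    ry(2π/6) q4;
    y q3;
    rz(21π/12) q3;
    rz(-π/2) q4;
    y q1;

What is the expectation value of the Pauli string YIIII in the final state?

The observable YIIII averages to -sqrt(3)/2.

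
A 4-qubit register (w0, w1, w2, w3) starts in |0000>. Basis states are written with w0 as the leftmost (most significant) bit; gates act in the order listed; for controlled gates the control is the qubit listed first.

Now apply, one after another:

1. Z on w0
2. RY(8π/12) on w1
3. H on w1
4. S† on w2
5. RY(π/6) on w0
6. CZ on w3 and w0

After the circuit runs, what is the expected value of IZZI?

The expectation value of IZZI is sqrt(3)/2.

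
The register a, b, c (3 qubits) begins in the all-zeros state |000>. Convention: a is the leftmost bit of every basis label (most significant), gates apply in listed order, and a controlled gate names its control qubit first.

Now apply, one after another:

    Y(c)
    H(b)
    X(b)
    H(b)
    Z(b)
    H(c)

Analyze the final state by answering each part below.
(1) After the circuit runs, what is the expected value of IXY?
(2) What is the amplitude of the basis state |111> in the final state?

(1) The observable IXY averages to 0.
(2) The amplitude on |111> is 0.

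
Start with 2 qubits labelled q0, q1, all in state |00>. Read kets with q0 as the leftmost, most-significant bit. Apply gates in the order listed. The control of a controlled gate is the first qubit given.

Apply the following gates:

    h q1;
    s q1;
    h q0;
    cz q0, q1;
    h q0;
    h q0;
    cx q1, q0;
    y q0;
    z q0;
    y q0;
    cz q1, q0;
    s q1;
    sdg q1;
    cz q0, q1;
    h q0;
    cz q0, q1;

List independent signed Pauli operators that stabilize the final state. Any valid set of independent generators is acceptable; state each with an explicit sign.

The stabilizer group can be generated by -XY, -ZZ, among other valid generating sets. Key observation: the block from step 12 through step 13 cancels to the identity and can be dropped.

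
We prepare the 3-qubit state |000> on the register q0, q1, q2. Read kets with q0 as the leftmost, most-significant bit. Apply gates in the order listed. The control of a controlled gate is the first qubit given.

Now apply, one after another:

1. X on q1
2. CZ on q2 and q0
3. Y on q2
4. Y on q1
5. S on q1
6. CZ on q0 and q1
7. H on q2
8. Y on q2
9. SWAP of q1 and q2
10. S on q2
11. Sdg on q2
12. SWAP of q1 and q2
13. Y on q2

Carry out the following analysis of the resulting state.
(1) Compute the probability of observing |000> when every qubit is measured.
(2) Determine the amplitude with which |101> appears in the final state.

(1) Outcome |000> occurs with probability 1/2.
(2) |101> carries amplitude 0 in the final state.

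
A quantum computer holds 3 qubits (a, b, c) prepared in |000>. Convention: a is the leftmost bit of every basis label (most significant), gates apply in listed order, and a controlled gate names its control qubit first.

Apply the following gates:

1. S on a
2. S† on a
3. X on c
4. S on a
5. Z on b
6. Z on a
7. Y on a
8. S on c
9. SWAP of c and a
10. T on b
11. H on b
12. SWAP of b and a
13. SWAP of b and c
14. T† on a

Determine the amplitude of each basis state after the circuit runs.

The final amplitudes are -sqrt(2)/2 on |011>, sqrt(2)*exp(3*I*pi/4)/2 on |111>, and 0 on every other basis state.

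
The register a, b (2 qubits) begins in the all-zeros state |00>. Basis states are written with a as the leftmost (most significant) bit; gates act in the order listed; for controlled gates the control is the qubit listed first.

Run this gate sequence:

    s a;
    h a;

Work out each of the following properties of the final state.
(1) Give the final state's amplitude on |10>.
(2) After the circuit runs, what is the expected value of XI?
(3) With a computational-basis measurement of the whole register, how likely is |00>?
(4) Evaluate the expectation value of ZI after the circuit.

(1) |10> carries amplitude sqrt(2)/2 in the final state.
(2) The expectation value of XI is 1.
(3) A full measurement returns |00> with probability 1/2.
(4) The observable ZI averages to 0.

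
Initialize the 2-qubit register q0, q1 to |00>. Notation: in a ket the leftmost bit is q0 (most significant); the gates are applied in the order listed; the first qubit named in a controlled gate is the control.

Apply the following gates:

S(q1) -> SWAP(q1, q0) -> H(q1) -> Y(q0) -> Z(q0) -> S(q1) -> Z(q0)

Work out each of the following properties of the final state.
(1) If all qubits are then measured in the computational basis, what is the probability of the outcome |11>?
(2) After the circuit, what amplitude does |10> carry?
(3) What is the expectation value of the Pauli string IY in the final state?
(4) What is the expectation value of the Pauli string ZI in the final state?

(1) The probability of measuring |11> is 1/2.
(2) The final state's coefficient on |10> equals sqrt(2)*I/2.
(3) In the final state, IY has expectation 1.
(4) The expectation value of ZI is -1.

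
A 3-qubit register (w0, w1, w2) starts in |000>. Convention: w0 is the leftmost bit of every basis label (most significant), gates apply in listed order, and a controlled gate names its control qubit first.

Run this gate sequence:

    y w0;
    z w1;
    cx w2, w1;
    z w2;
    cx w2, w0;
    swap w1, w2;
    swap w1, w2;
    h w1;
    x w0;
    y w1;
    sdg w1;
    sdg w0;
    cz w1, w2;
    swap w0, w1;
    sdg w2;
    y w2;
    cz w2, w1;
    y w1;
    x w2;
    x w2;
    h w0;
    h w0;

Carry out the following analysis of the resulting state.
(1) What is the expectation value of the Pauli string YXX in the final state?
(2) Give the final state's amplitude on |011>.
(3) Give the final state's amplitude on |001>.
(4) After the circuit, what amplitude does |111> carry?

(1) In the final state, YXX has expectation 0.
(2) The amplitude on |011> is -sqrt(2)/2.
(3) The final state's coefficient on |001> equals 0.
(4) |111> carries amplitude -sqrt(2)*I/2 in the final state.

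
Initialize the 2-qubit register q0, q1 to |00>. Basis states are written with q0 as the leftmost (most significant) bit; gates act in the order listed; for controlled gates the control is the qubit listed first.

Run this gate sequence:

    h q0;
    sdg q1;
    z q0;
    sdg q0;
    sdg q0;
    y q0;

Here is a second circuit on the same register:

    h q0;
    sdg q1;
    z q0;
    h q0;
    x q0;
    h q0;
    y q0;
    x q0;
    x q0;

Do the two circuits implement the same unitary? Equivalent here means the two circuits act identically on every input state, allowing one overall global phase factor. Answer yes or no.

Yes, they are equivalent — the unitaries differ by at most a global phase.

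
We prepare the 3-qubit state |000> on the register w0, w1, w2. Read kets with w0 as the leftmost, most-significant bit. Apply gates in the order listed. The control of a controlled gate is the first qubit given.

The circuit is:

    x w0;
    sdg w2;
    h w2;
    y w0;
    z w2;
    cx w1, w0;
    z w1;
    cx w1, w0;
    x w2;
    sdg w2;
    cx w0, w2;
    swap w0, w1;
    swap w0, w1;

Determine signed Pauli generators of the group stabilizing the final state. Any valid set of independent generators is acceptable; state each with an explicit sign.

The final state is stabilized by the group generated by +IIY, +ZII, +IZI; other independent generating sets are equally valid.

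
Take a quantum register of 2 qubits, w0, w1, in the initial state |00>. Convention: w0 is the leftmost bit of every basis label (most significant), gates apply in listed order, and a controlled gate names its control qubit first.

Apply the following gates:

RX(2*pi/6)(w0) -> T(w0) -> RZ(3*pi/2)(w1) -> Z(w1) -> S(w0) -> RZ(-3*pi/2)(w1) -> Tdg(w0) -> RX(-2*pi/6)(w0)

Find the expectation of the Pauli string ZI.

In the final state, ZI has expectation 1/4.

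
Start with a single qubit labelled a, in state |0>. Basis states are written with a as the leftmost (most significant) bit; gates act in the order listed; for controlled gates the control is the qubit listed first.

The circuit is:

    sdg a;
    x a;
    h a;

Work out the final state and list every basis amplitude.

The resulting statevector has amplitude sqrt(2)/2 on |0>, -sqrt(2)/2 on |1>.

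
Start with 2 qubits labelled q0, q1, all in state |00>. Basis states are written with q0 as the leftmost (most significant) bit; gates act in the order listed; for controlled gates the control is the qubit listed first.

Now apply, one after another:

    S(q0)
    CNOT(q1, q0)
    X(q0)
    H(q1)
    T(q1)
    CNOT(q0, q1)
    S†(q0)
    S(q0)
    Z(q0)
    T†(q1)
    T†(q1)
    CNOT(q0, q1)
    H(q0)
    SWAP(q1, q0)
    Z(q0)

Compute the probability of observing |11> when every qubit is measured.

The probability of measuring |11> is 1/4.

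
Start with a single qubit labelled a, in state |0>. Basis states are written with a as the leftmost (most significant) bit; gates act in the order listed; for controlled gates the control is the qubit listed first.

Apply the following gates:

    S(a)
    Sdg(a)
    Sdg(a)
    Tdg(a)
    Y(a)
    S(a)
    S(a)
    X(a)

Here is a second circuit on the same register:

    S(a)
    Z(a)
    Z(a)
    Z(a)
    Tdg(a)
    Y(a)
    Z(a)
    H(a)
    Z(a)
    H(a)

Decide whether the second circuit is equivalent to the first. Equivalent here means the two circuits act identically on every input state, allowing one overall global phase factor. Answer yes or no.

Yes — the two circuits implement the same unitary up to a global phase.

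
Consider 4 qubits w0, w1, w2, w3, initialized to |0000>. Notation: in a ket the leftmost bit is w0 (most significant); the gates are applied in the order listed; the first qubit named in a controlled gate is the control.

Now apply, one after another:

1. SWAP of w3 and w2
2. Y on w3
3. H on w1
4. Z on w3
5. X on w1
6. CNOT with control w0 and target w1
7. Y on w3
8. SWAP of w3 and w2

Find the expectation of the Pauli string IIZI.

In the final state, IIZI has expectation 1.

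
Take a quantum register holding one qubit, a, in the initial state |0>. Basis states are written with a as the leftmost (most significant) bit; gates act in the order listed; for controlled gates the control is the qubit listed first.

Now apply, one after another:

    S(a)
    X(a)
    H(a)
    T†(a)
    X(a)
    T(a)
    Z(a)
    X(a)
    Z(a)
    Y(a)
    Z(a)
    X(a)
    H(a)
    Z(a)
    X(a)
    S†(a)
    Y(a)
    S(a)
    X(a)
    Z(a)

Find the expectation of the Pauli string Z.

In the final state, Z has expectation 0.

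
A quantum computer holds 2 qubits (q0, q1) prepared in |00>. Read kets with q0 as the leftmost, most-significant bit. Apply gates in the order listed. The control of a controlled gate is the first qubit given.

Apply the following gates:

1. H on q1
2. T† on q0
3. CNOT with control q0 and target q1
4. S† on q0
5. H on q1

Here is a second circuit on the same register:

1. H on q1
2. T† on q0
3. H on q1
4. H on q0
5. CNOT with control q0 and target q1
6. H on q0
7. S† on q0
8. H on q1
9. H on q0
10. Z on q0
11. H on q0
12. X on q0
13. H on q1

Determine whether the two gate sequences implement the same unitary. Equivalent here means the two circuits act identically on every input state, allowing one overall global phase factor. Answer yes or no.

No — the two circuits implement different unitaries, even allowing a global phase.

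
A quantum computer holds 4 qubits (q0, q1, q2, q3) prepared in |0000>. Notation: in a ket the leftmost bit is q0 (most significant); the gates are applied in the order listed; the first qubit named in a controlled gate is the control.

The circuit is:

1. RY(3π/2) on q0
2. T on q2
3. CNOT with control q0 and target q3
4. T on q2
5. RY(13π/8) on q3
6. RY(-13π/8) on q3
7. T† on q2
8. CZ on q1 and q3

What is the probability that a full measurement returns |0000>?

The probability of measuring |0000> is 1/2. Key observation: steps 4-7 multiply out to the identity, so the circuit reduces to the remaining gates.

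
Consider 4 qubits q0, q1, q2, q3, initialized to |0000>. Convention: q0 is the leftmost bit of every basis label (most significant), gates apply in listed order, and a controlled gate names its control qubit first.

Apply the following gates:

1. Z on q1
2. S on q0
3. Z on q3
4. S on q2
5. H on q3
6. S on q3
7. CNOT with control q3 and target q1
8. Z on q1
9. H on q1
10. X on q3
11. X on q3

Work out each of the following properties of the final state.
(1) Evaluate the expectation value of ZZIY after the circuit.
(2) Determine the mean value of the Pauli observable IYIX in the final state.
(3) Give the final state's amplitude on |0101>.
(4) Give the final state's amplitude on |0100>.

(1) The expectation value of ZZIY is -1. Key observation: gates 10-11 undo each other exactly, leaving only the rest of the circuit to track.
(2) The expectation value of IYIX is 1.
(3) The amplitude on |0101> is I/2.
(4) |0100> carries amplitude 1/2 in the final state.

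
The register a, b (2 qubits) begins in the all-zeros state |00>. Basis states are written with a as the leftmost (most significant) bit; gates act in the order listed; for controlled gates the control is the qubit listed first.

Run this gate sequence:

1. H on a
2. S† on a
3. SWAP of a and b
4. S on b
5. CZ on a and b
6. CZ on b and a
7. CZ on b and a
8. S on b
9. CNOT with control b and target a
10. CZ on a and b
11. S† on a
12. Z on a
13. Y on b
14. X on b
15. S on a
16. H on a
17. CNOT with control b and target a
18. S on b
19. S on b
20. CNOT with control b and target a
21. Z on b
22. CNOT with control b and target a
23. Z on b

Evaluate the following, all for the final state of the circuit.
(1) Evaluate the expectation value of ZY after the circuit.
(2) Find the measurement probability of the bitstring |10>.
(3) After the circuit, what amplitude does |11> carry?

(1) The observable ZY averages to -1.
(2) The probability of measuring |10> is 1/4.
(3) |11> carries amplitude -1/2 in the final state.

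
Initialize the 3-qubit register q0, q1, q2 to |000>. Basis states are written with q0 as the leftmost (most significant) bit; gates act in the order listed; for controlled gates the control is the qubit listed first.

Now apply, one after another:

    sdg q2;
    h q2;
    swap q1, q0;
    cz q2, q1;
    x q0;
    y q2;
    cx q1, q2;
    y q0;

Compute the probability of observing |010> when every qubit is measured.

Outcome |010> occurs with probability 0.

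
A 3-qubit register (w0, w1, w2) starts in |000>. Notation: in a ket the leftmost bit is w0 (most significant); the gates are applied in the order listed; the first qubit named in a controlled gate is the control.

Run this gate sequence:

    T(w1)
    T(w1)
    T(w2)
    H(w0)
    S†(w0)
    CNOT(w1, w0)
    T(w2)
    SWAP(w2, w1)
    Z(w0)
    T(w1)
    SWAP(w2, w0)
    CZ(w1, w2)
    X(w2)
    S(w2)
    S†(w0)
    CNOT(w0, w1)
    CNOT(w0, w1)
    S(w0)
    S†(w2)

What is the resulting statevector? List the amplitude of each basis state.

The final amplitudes are sqrt(2)*I/2 on |000>, sqrt(2)/2 on |001>, and 0 on every other basis state. Key observation: steps 14-19 multiply out to the identity, so the circuit reduces to the remaining gates.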